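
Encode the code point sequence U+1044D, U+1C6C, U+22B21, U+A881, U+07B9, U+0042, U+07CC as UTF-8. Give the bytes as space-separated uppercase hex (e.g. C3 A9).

F0 90 91 8D E1 B1 AC F0 A2 AC A1 EA A2 81 DE B9 42 DF 8C

U+1044D: 4-byte form → F0 90 91 8D.
U+1C6C: 3-byte form → E1 B1 AC.
U+22B21: 4-byte form → F0 A2 AC A1.
U+A881: 3-byte form → EA A2 81.
U+07B9: 2-byte form → DE B9.
U+0042: 1-byte form → 42.
U+07CC: 2-byte form → DF 8C.
Concatenated (19 bytes): F0 90 91 8D E1 B1 AC F0 A2 AC A1 EA A2 81 DE B9 42 DF 8C.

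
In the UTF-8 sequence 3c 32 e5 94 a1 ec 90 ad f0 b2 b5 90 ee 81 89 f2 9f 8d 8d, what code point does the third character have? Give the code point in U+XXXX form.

Offset 0: leading byte 0x3C = 00111100 → 1-byte char #1 = 3C.
Offset 1: leading byte 0x32 = 00110010 → 1-byte char #2 = 32.
Offset 2: leading byte 0xE5 = 11100101 → 3-byte char #3 = E5 94 A1.
Leading byte 0xE5 = 11100101 matches 1110xxxx → 3-byte sequence.
Byte 1: 0xE5 = 11100101, payload 0101 (4 bits).
Byte 2: 0x94 = 10010100 (10xxxxxx ✓), payload 010100.
Byte 3: 0xA1 = 10100001 (10xxxxxx ✓), payload 100001.
Concatenate: 0101010100100001 = 0x5521 (16 bits → U+5521).

U+5521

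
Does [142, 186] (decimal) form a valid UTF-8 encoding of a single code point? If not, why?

invalid (continuation byte with no leading byte)

Byte 0x8E = 10001110 has the form 10xxxxxx — a continuation byte — but there is no preceding leading byte.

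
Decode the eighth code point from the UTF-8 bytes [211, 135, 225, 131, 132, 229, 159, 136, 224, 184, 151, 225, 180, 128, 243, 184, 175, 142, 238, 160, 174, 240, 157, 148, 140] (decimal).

Offset 0: leading byte 0xD3 = 11010011 → 2-byte char #1 = D3 87.
Offset 2: leading byte 0xE1 = 11100001 → 3-byte char #2 = E1 83 84.
Offset 5: leading byte 0xE5 = 11100101 → 3-byte char #3 = E5 9F 88.
Offset 8: leading byte 0xE0 = 11100000 → 3-byte char #4 = E0 B8 97.
Offset 11: leading byte 0xE1 = 11100001 → 3-byte char #5 = E1 B4 80.
Offset 14: leading byte 0xF3 = 11110011 → 4-byte char #6 = F3 B8 AF 8E.
Offset 18: leading byte 0xEE = 11101110 → 3-byte char #7 = EE A0 AE.
Offset 21: leading byte 0xF0 = 11110000 → 4-byte char #8 = F0 9D 94 8C.
Leading byte 0xF0 = 11110000 matches 11110xxx → 4-byte sequence.
Byte 1: 0xF0 = 11110000, payload 000 (3 bits).
Byte 2: 0x9D = 10011101 (10xxxxxx ✓), payload 011101.
Byte 3: 0x94 = 10010100 (10xxxxxx ✓), payload 010100.
Byte 4: 0x8C = 10001100 (10xxxxxx ✓), payload 001100.
Concatenate: 000011101010100001100 = 0x1D50C (21 bits → U+1D50C).

U+1D50C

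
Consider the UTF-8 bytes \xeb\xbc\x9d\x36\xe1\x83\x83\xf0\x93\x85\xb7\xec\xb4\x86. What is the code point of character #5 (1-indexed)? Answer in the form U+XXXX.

U+CD06

Offset 0: leading byte 0xEB = 11101011 → 3-byte char #1 = EB BC 9D.
Offset 3: leading byte 0x36 = 00110110 → 1-byte char #2 = 36.
Offset 4: leading byte 0xE1 = 11100001 → 3-byte char #3 = E1 83 83.
Offset 7: leading byte 0xF0 = 11110000 → 4-byte char #4 = F0 93 85 B7.
Offset 11: leading byte 0xEC = 11101100 → 3-byte char #5 = EC B4 86.
Leading byte 0xEC = 11101100 matches 1110xxxx → 3-byte sequence.
Byte 1: 0xEC = 11101100, payload 1100 (4 bits).
Byte 2: 0xB4 = 10110100 (10xxxxxx ✓), payload 110100.
Byte 3: 0x86 = 10000110 (10xxxxxx ✓), payload 000110.
Concatenate: 1100110100000110 = 0xCD06 (16 bits → U+CD06).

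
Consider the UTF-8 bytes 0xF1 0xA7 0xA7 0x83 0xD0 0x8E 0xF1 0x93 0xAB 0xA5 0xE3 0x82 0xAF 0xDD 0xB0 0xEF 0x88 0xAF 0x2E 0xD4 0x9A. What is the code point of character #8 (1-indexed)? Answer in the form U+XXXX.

U+051A

Offset 0: leading byte 0xF1 = 11110001 → 4-byte char #1 = F1 A7 A7 83.
Offset 4: leading byte 0xD0 = 11010000 → 2-byte char #2 = D0 8E.
Offset 6: leading byte 0xF1 = 11110001 → 4-byte char #3 = F1 93 AB A5.
Offset 10: leading byte 0xE3 = 11100011 → 3-byte char #4 = E3 82 AF.
Offset 13: leading byte 0xDD = 11011101 → 2-byte char #5 = DD B0.
Offset 15: leading byte 0xEF = 11101111 → 3-byte char #6 = EF 88 AF.
Offset 18: leading byte 0x2E = 00101110 → 1-byte char #7 = 2E.
Offset 19: leading byte 0xD4 = 11010100 → 2-byte char #8 = D4 9A.
Leading byte 0xD4 = 11010100 matches 110xxxxx → 2-byte sequence.
Byte 1: 0xD4 = 11010100, payload 10100 (5 bits).
Byte 2: 0x9A = 10011010 (10xxxxxx ✓), payload 011010.
Concatenate: 10100011010 = 0x51A (11 bits → U+051A).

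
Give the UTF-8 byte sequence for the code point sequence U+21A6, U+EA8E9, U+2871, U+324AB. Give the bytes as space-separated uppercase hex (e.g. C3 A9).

E2 86 A6 F3 AA A3 A9 E2 A1 B1 F0 B2 92 AB

U+21A6: 3-byte form → E2 86 A6.
U+EA8E9: 4-byte form → F3 AA A3 A9.
U+2871: 3-byte form → E2 A1 B1.
U+324AB: 4-byte form → F0 B2 92 AB.
Concatenated (14 bytes): E2 86 A6 F3 AA A3 A9 E2 A1 B1 F0 B2 92 AB.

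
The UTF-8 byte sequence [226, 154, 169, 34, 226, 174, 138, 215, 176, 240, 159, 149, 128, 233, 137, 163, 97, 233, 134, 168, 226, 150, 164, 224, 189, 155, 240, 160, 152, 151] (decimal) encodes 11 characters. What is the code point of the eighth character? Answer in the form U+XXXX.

U+91A8

Offset 0: leading byte 0xE2 = 11100010 → 3-byte char #1 = E2 9A A9.
Offset 3: leading byte 0x22 = 00100010 → 1-byte char #2 = 22.
Offset 4: leading byte 0xE2 = 11100010 → 3-byte char #3 = E2 AE 8A.
Offset 7: leading byte 0xD7 = 11010111 → 2-byte char #4 = D7 B0.
Offset 9: leading byte 0xF0 = 11110000 → 4-byte char #5 = F0 9F 95 80.
Offset 13: leading byte 0xE9 = 11101001 → 3-byte char #6 = E9 89 A3.
Offset 16: leading byte 0x61 = 01100001 → 1-byte char #7 = 61.
Offset 17: leading byte 0xE9 = 11101001 → 3-byte char #8 = E9 86 A8.
Leading byte 0xE9 = 11101001 matches 1110xxxx → 3-byte sequence.
Byte 1: 0xE9 = 11101001, payload 1001 (4 bits).
Byte 2: 0x86 = 10000110 (10xxxxxx ✓), payload 000110.
Byte 3: 0xA8 = 10101000 (10xxxxxx ✓), payload 101000.
Concatenate: 1001000110101000 = 0x91A8 (16 bits → U+91A8).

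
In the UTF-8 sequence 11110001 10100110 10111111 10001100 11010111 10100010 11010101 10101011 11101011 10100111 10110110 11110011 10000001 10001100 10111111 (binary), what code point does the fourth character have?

Offset 0: leading byte 0xF1 = 11110001 → 4-byte char #1 = F1 A6 BF 8C.
Offset 4: leading byte 0xD7 = 11010111 → 2-byte char #2 = D7 A2.
Offset 6: leading byte 0xD5 = 11010101 → 2-byte char #3 = D5 AB.
Offset 8: leading byte 0xEB = 11101011 → 3-byte char #4 = EB A7 B6.
Leading byte 0xEB = 11101011 matches 1110xxxx → 3-byte sequence.
Byte 1: 0xEB = 11101011, payload 1011 (4 bits).
Byte 2: 0xA7 = 10100111 (10xxxxxx ✓), payload 100111.
Byte 3: 0xB6 = 10110110 (10xxxxxx ✓), payload 110110.
Concatenate: 1011100111110110 = 0xB9F6 (16 bits → U+B9F6).

U+B9F6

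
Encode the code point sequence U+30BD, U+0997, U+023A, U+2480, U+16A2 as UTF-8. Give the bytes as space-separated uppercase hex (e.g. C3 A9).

U+30BD: 3-byte form → E3 82 BD.
U+0997: 3-byte form → E0 A6 97.
U+023A: 2-byte form → C8 BA.
U+2480: 3-byte form → E2 92 80.
U+16A2: 3-byte form → E1 9A A2.
Concatenated (14 bytes): E3 82 BD E0 A6 97 C8 BA E2 92 80 E1 9A A2.

E3 82 BD E0 A6 97 C8 BA E2 92 80 E1 9A A2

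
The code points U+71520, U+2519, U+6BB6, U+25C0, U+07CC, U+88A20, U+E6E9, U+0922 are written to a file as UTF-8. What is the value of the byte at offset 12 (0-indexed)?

U+71520 → 4-byte form F1 B1 94 A0 at offsets 0–3.
U+2519 → 3-byte form E2 94 99 at offsets 4–6.
U+6BB6 → 3-byte form E6 AE B6 at offsets 7–9.
U+25C0 → 3-byte form E2 97 80 at offsets 10–12.
Offset 12 falls in char 4's range; it's byte 3 of E2 97 80 = 0x80.

0x80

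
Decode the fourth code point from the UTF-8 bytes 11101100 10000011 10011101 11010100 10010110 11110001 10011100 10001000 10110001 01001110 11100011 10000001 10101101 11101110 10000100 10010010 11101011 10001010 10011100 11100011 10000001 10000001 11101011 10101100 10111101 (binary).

Offset 0: leading byte 0xEC = 11101100 → 3-byte char #1 = EC 83 9D.
Offset 3: leading byte 0xD4 = 11010100 → 2-byte char #2 = D4 96.
Offset 5: leading byte 0xF1 = 11110001 → 4-byte char #3 = F1 9C 88 B1.
Offset 9: leading byte 0x4E = 01001110 → 1-byte char #4 = 4E.
Leading byte 0x4E = 01001110 matches 0xxxxxxx → 1-byte sequence.
Byte 1: 0x4E = 01001110, payload 1001110 (7 bits).
Concatenate: 1001110 = 0x4E (7 bits → U+004E).

U+004E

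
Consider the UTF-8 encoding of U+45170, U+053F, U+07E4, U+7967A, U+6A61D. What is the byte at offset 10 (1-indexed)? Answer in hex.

0xB9

1-indexed offset 10 is 0-indexed offset 9.
U+45170 → 4-byte form F1 85 85 B0 at offsets 0–3.
U+053F → 2-byte form D4 BF at offsets 4–5.
U+07E4 → 2-byte form DF A4 at offsets 6–7.
U+7967A → 4-byte form F1 B9 99 BA at offsets 8–11.
Offset 9 falls in char 4's range; it's byte 2 of F1 B9 99 BA = 0xB9.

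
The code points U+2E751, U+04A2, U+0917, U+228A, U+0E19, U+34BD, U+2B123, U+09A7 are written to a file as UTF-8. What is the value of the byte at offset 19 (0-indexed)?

U+2E751 → 4-byte form F0 AE 9D 91 at offsets 0–3.
U+04A2 → 2-byte form D2 A2 at offsets 4–5.
U+0917 → 3-byte form E0 A4 97 at offsets 6–8.
U+228A → 3-byte form E2 8A 8A at offsets 9–11.
U+0E19 → 3-byte form E0 B8 99 at offsets 12–14.
U+34BD → 3-byte form E3 92 BD at offsets 15–17.
U+2B123 → 4-byte form F0 AB 84 A3 at offsets 18–21.
Offset 19 falls in char 7's range; it's byte 2 of F0 AB 84 A3 = 0xAB.

0xAB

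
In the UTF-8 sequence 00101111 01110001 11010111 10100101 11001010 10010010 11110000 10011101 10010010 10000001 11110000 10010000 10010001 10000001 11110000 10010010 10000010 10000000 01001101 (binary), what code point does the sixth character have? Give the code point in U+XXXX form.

Offset 0: leading byte 0x2F = 00101111 → 1-byte char #1 = 2F.
Offset 1: leading byte 0x71 = 01110001 → 1-byte char #2 = 71.
Offset 2: leading byte 0xD7 = 11010111 → 2-byte char #3 = D7 A5.
Offset 4: leading byte 0xCA = 11001010 → 2-byte char #4 = CA 92.
Offset 6: leading byte 0xF0 = 11110000 → 4-byte char #5 = F0 9D 92 81.
Offset 10: leading byte 0xF0 = 11110000 → 4-byte char #6 = F0 90 91 81.
Leading byte 0xF0 = 11110000 matches 11110xxx → 4-byte sequence.
Byte 1: 0xF0 = 11110000, payload 000 (3 bits).
Byte 2: 0x90 = 10010000 (10xxxxxx ✓), payload 010000.
Byte 3: 0x91 = 10010001 (10xxxxxx ✓), payload 010001.
Byte 4: 0x81 = 10000001 (10xxxxxx ✓), payload 000001.
Concatenate: 000010000010001000001 = 0x10441 (21 bits → U+10441).

U+10441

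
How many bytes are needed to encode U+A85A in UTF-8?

3

U+A85A = 0xA85A. UTF-8 uses 1 byte below 0x80, 2 below 0x800, 3 below 0x10000, 4 up to 0x10FFFF. 0xA85A is in U+0800–U+FFFF → 3 bytes.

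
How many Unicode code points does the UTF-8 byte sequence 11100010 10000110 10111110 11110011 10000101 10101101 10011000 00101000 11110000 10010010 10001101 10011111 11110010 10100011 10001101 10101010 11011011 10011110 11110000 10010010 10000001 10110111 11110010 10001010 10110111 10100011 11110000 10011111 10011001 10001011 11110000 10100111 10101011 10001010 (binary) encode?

10

Byte at offset 0: 0xE2 = 11100010 → 3-byte char (#1). Advance 3.
Byte at offset 3: 0xF3 = 11110011 → 4-byte char (#2). Advance 4.
Byte at offset 7: 0x28 = 00101000 → 1-byte char (#3). Advance 1.
Byte at offset 8: 0xF0 = 11110000 → 4-byte char (#4). Advance 4.
Byte at offset 12: 0xF2 = 11110010 → 4-byte char (#5). Advance 4.
Byte at offset 16: 0xDB = 11011011 → 2-byte char (#6). Advance 2.
Byte at offset 18: 0xF0 = 11110000 → 4-byte char (#7). Advance 4.
Byte at offset 22: 0xF2 = 11110010 → 4-byte char (#8). Advance 4.
Byte at offset 26: 0xF0 = 11110000 → 4-byte char (#9). Advance 4.
Byte at offset 30: 0xF0 = 11110000 → 4-byte char (#10). Advance 4.
Reached end at offset 34 after 10 code points.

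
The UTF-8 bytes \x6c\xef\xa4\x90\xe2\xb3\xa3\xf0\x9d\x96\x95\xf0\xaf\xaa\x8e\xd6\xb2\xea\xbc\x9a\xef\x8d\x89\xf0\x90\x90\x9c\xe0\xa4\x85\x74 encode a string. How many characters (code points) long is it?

11

Byte at offset 0: 0x6C = 01101100 → 1-byte char (#1). Advance 1.
Byte at offset 1: 0xEF = 11101111 → 3-byte char (#2). Advance 3.
Byte at offset 4: 0xE2 = 11100010 → 3-byte char (#3). Advance 3.
Byte at offset 7: 0xF0 = 11110000 → 4-byte char (#4). Advance 4.
Byte at offset 11: 0xF0 = 11110000 → 4-byte char (#5). Advance 4.
Byte at offset 15: 0xD6 = 11010110 → 2-byte char (#6). Advance 2.
Byte at offset 17: 0xEA = 11101010 → 3-byte char (#7). Advance 3.
Byte at offset 20: 0xEF = 11101111 → 3-byte char (#8). Advance 3.
Byte at offset 23: 0xF0 = 11110000 → 4-byte char (#9). Advance 4.
Byte at offset 27: 0xE0 = 11100000 → 3-byte char (#10). Advance 3.
Byte at offset 30: 0x74 = 01110100 → 1-byte char (#11). Advance 1.
Reached end at offset 31 after 11 code points.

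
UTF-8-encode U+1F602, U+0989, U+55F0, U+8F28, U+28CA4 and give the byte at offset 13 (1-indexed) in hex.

1-indexed offset 13 is 0-indexed offset 12.
U+1F602 → 4-byte form F0 9F 98 82 at offsets 0–3.
U+0989 → 3-byte form E0 A6 89 at offsets 4–6.
U+55F0 → 3-byte form E5 97 B0 at offsets 7–9.
U+8F28 → 3-byte form E8 BC A8 at offsets 10–12.
Offset 12 falls in char 4's range; it's byte 3 of E8 BC A8 = 0xA8.

0xA8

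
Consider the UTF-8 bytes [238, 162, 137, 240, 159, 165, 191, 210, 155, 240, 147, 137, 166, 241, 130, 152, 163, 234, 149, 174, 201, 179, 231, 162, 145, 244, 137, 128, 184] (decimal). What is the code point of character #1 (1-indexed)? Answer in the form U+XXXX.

U+E889

Offset 0: leading byte 0xEE = 11101110 → 3-byte char #1 = EE A2 89.
Leading byte 0xEE = 11101110 matches 1110xxxx → 3-byte sequence.
Byte 1: 0xEE = 11101110, payload 1110 (4 bits).
Byte 2: 0xA2 = 10100010 (10xxxxxx ✓), payload 100010.
Byte 3: 0x89 = 10001001 (10xxxxxx ✓), payload 001001.
Concatenate: 1110100010001001 = 0xE889 (16 bits → U+E889).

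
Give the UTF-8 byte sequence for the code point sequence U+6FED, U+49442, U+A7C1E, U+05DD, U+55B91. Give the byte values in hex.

E6 BF AD F1 89 91 82 F2 A7 B0 9E D7 9D F1 95 AE 91

U+6FED: 3-byte form → E6 BF AD.
U+49442: 4-byte form → F1 89 91 82.
U+A7C1E: 4-byte form → F2 A7 B0 9E.
U+05DD: 2-byte form → D7 9D.
U+55B91: 4-byte form → F1 95 AE 91.
Concatenated (17 bytes): E6 BF AD F1 89 91 82 F2 A7 B0 9E D7 9D F1 95 AE 91.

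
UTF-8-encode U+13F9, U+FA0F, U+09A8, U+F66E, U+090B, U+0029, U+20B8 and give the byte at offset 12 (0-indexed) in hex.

0xE0

U+13F9 → 3-byte form E1 8F B9 at offsets 0–2.
U+FA0F → 3-byte form EF A8 8F at offsets 3–5.
U+09A8 → 3-byte form E0 A6 A8 at offsets 6–8.
U+F66E → 3-byte form EF 99 AE at offsets 9–11.
U+090B → 3-byte form E0 A4 8B at offsets 12–14.
Offset 12 falls in char 5's range; it's byte 1 of E0 A4 8B = 0xE0.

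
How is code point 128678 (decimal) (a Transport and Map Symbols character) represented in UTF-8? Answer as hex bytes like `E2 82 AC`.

U+1F6A6 = 0x1F6A6 = 128678 decimal. In range U+10000–U+10FFFF → 4-byte form: 11110xxx 10xxxxxx 10xxxxxx 10xxxxxx.
Binary (21 bits): 000011111011010100110.
Split 3+6+6+6: 000 | 011111 | 011010 | 100110.
Byte 1: 11110000 = 0xF0.
Byte 2: 10011111 = 0x9F.
Byte 3: 10011010 = 0x9A.
Byte 4: 10100110 = 0xA6.

F0 9F 9A A6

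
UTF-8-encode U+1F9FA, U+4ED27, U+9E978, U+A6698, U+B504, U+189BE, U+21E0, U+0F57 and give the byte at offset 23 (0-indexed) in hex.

U+1F9FA → 4-byte form F0 9F A7 BA at offsets 0–3.
U+4ED27 → 4-byte form F1 8E B4 A7 at offsets 4–7.
U+9E978 → 4-byte form F2 9E A5 B8 at offsets 8–11.
U+A6698 → 4-byte form F2 A6 9A 98 at offsets 12–15.
U+B504 → 3-byte form EB 94 84 at offsets 16–18.
U+189BE → 4-byte form F0 98 A6 BE at offsets 19–22.
U+21E0 → 3-byte form E2 87 A0 at offsets 23–25.
Offset 23 falls in char 7's range; it's byte 1 of E2 87 A0 = 0xE2.

0xE2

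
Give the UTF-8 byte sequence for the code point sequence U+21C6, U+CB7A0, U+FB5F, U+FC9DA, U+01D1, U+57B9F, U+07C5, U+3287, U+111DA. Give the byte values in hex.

E2 87 86 F3 8B 9E A0 EF AD 9F F3 BC A7 9A C7 91 F1 97 AE 9F DF 85 E3 8A 87 F0 91 87 9A

U+21C6: 3-byte form → E2 87 86.
U+CB7A0: 4-byte form → F3 8B 9E A0.
U+FB5F: 3-byte form → EF AD 9F.
U+FC9DA: 4-byte form → F3 BC A7 9A.
U+01D1: 2-byte form → C7 91.
U+57B9F: 4-byte form → F1 97 AE 9F.
U+07C5: 2-byte form → DF 85.
U+3287: 3-byte form → E3 8A 87.
U+111DA: 4-byte form → F0 91 87 9A.
Concatenated (29 bytes): E2 87 86 F3 8B 9E A0 EF AD 9F F3 BC A7 9A C7 91 F1 97 AE 9F DF 85 E3 8A 87 F0 91 87 9A.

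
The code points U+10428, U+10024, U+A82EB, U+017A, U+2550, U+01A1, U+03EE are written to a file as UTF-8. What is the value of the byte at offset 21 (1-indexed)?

0xAE

1-indexed offset 21 is 0-indexed offset 20.
U+10428 → 4-byte form F0 90 90 A8 at offsets 0–3.
U+10024 → 4-byte form F0 90 80 A4 at offsets 4–7.
U+A82EB → 4-byte form F2 A8 8B AB at offsets 8–11.
U+017A → 2-byte form C5 BA at offsets 12–13.
U+2550 → 3-byte form E2 95 90 at offsets 14–16.
U+01A1 → 2-byte form C6 A1 at offsets 17–18.
U+03EE → 2-byte form CF AE at offsets 19–20.
Offset 20 falls in char 7's range; it's byte 2 of CF AE = 0xAE.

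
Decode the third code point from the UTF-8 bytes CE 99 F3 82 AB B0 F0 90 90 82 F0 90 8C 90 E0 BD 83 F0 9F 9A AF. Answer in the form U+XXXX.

Offset 0: leading byte 0xCE = 11001110 → 2-byte char #1 = CE 99.
Offset 2: leading byte 0xF3 = 11110011 → 4-byte char #2 = F3 82 AB B0.
Offset 6: leading byte 0xF0 = 11110000 → 4-byte char #3 = F0 90 90 82.
Leading byte 0xF0 = 11110000 matches 11110xxx → 4-byte sequence.
Byte 1: 0xF0 = 11110000, payload 000 (3 bits).
Byte 2: 0x90 = 10010000 (10xxxxxx ✓), payload 010000.
Byte 3: 0x90 = 10010000 (10xxxxxx ✓), payload 010000.
Byte 4: 0x82 = 10000010 (10xxxxxx ✓), payload 000010.
Concatenate: 000010000010000000010 = 0x10402 (21 bits → U+10402).

U+10402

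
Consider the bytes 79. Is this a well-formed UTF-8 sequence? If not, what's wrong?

Leading byte 0x79 = 01111001 → 1-byte form.

valid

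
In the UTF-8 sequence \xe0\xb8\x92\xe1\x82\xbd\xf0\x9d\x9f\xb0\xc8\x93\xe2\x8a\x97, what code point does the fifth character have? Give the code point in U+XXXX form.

Offset 0: leading byte 0xE0 = 11100000 → 3-byte char #1 = E0 B8 92.
Offset 3: leading byte 0xE1 = 11100001 → 3-byte char #2 = E1 82 BD.
Offset 6: leading byte 0xF0 = 11110000 → 4-byte char #3 = F0 9D 9F B0.
Offset 10: leading byte 0xC8 = 11001000 → 2-byte char #4 = C8 93.
Offset 12: leading byte 0xE2 = 11100010 → 3-byte char #5 = E2 8A 97.
Leading byte 0xE2 = 11100010 matches 1110xxxx → 3-byte sequence.
Byte 1: 0xE2 = 11100010, payload 0010 (4 bits).
Byte 2: 0x8A = 10001010 (10xxxxxx ✓), payload 001010.
Byte 3: 0x97 = 10010111 (10xxxxxx ✓), payload 010111.
Concatenate: 0010001010010111 = 0x2297 (16 bits → U+2297).

U+2297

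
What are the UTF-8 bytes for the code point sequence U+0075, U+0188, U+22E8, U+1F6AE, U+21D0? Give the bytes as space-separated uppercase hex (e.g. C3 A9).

U+0075: 1-byte form → 75.
U+0188: 2-byte form → C6 88.
U+22E8: 3-byte form → E2 8B A8.
U+1F6AE: 4-byte form → F0 9F 9A AE.
U+21D0: 3-byte form → E2 87 90.
Concatenated (13 bytes): 75 C6 88 E2 8B A8 F0 9F 9A AE E2 87 90.

75 C6 88 E2 8B A8 F0 9F 9A AE E2 87 90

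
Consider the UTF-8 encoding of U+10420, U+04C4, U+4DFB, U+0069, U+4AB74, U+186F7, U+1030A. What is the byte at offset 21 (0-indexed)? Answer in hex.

U+10420 → 4-byte form F0 90 90 A0 at offsets 0–3.
U+04C4 → 2-byte form D3 84 at offsets 4–5.
U+4DFB → 3-byte form E4 B7 BB at offsets 6–8.
U+0069 → 1-byte form 69 at offsets 9–9.
U+4AB74 → 4-byte form F1 8A AD B4 at offsets 10–13.
U+186F7 → 4-byte form F0 98 9B B7 at offsets 14–17.
U+1030A → 4-byte form F0 90 8C 8A at offsets 18–21.
Offset 21 falls in char 7's range; it's byte 4 of F0 90 8C 8A = 0x8A.

0x8A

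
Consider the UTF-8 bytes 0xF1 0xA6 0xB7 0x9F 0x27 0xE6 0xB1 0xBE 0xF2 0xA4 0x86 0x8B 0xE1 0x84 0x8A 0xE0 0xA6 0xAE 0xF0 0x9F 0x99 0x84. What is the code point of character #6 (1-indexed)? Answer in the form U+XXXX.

Offset 0: leading byte 0xF1 = 11110001 → 4-byte char #1 = F1 A6 B7 9F.
Offset 4: leading byte 0x27 = 00100111 → 1-byte char #2 = 27.
Offset 5: leading byte 0xE6 = 11100110 → 3-byte char #3 = E6 B1 BE.
Offset 8: leading byte 0xF2 = 11110010 → 4-byte char #4 = F2 A4 86 8B.
Offset 12: leading byte 0xE1 = 11100001 → 3-byte char #5 = E1 84 8A.
Offset 15: leading byte 0xE0 = 11100000 → 3-byte char #6 = E0 A6 AE.
Leading byte 0xE0 = 11100000 matches 1110xxxx → 3-byte sequence.
Byte 1: 0xE0 = 11100000, payload 0000 (4 bits).
Byte 2: 0xA6 = 10100110 (10xxxxxx ✓), payload 100110.
Byte 3: 0xAE = 10101110 (10xxxxxx ✓), payload 101110.
Concatenate: 0000100110101110 = 0x9AE (16 bits → U+09AE).

U+09AE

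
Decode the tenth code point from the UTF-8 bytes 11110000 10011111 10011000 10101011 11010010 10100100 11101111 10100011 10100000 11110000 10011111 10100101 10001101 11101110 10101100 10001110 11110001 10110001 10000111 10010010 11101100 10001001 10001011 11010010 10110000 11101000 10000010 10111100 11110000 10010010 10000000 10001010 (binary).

U+1200A

Offset 0: leading byte 0xF0 = 11110000 → 4-byte char #1 = F0 9F 98 AB.
Offset 4: leading byte 0xD2 = 11010010 → 2-byte char #2 = D2 A4.
Offset 6: leading byte 0xEF = 11101111 → 3-byte char #3 = EF A3 A0.
Offset 9: leading byte 0xF0 = 11110000 → 4-byte char #4 = F0 9F A5 8D.
Offset 13: leading byte 0xEE = 11101110 → 3-byte char #5 = EE AC 8E.
Offset 16: leading byte 0xF1 = 11110001 → 4-byte char #6 = F1 B1 87 92.
Offset 20: leading byte 0xEC = 11101100 → 3-byte char #7 = EC 89 8B.
Offset 23: leading byte 0xD2 = 11010010 → 2-byte char #8 = D2 B0.
Offset 25: leading byte 0xE8 = 11101000 → 3-byte char #9 = E8 82 BC.
Offset 28: leading byte 0xF0 = 11110000 → 4-byte char #10 = F0 92 80 8A.
Leading byte 0xF0 = 11110000 matches 11110xxx → 4-byte sequence.
Byte 1: 0xF0 = 11110000, payload 000 (3 bits).
Byte 2: 0x92 = 10010010 (10xxxxxx ✓), payload 010010.
Byte 3: 0x80 = 10000000 (10xxxxxx ✓), payload 000000.
Byte 4: 0x8A = 10001010 (10xxxxxx ✓), payload 001010.
Concatenate: 000010010000000001010 = 0x1200A (21 bits → U+1200A).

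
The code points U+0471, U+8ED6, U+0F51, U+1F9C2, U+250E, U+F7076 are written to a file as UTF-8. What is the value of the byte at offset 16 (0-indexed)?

0xB7

U+0471 → 2-byte form D1 B1 at offsets 0–1.
U+8ED6 → 3-byte form E8 BB 96 at offsets 2–4.
U+0F51 → 3-byte form E0 BD 91 at offsets 5–7.
U+1F9C2 → 4-byte form F0 9F A7 82 at offsets 8–11.
U+250E → 3-byte form E2 94 8E at offsets 12–14.
U+F7076 → 4-byte form F3 B7 81 B6 at offsets 15–18.
Offset 16 falls in char 6's range; it's byte 2 of F3 B7 81 B6 = 0xB7.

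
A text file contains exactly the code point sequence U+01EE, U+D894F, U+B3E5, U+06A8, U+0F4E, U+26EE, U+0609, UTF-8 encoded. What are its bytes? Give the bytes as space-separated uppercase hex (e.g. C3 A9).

U+01EE: 2-byte form → C7 AE.
U+D894F: 4-byte form → F3 98 A5 8F.
U+B3E5: 3-byte form → EB 8F A5.
U+06A8: 2-byte form → DA A8.
U+0F4E: 3-byte form → E0 BD 8E.
U+26EE: 3-byte form → E2 9B AE.
U+0609: 2-byte form → D8 89.
Concatenated (19 bytes): C7 AE F3 98 A5 8F EB 8F A5 DA A8 E0 BD 8E E2 9B AE D8 89.

C7 AE F3 98 A5 8F EB 8F A5 DA A8 E0 BD 8E E2 9B AE D8 89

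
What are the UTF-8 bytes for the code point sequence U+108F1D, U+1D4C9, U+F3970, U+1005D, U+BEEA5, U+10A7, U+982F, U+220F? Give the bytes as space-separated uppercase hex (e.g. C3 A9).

F4 88 BC 9D F0 9D 93 89 F3 B3 A5 B0 F0 90 81 9D F2 BE BA A5 E1 82 A7 E9 A0 AF E2 88 8F

U+108F1D: 4-byte form → F4 88 BC 9D.
U+1D4C9: 4-byte form → F0 9D 93 89.
U+F3970: 4-byte form → F3 B3 A5 B0.
U+1005D: 4-byte form → F0 90 81 9D.
U+BEEA5: 4-byte form → F2 BE BA A5.
U+10A7: 3-byte form → E1 82 A7.
U+982F: 3-byte form → E9 A0 AF.
U+220F: 3-byte form → E2 88 8F.
Concatenated (29 bytes): F4 88 BC 9D F0 9D 93 89 F3 B3 A5 B0 F0 90 81 9D F2 BE BA A5 E1 82 A7 E9 A0 AF E2 88 8F.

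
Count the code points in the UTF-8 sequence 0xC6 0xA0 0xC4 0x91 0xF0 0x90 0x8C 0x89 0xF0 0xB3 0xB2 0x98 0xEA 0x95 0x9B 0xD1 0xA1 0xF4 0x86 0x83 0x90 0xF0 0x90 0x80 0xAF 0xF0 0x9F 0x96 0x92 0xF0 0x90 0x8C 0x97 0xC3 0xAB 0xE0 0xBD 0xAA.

12

Byte at offset 0: 0xC6 = 11000110 → 2-byte char (#1). Advance 2.
Byte at offset 2: 0xC4 = 11000100 → 2-byte char (#2). Advance 2.
Byte at offset 4: 0xF0 = 11110000 → 4-byte char (#3). Advance 4.
Byte at offset 8: 0xF0 = 11110000 → 4-byte char (#4). Advance 4.
Byte at offset 12: 0xEA = 11101010 → 3-byte char (#5). Advance 3.
Byte at offset 15: 0xD1 = 11010001 → 2-byte char (#6). Advance 2.
Byte at offset 17: 0xF4 = 11110100 → 4-byte char (#7). Advance 4.
Byte at offset 21: 0xF0 = 11110000 → 4-byte char (#8). Advance 4.
Byte at offset 25: 0xF0 = 11110000 → 4-byte char (#9). Advance 4.
Byte at offset 29: 0xF0 = 11110000 → 4-byte char (#10). Advance 4.
Byte at offset 33: 0xC3 = 11000011 → 2-byte char (#11). Advance 2.
Byte at offset 35: 0xE0 = 11100000 → 3-byte char (#12). Advance 3.
Reached end at offset 38 after 12 code points.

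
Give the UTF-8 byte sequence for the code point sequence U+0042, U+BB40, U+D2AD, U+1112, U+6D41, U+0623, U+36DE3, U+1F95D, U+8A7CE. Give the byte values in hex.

U+0042: 1-byte form → 42.
U+BB40: 3-byte form → EB AD 80.
U+D2AD: 3-byte form → ED 8A AD.
U+1112: 3-byte form → E1 84 92.
U+6D41: 3-byte form → E6 B5 81.
U+0623: 2-byte form → D8 A3.
U+36DE3: 4-byte form → F0 B6 B7 A3.
U+1F95D: 4-byte form → F0 9F A5 9D.
U+8A7CE: 4-byte form → F2 8A 9F 8E.
Concatenated (27 bytes): 42 EB AD 80 ED 8A AD E1 84 92 E6 B5 81 D8 A3 F0 B6 B7 A3 F0 9F A5 9D F2 8A 9F 8E.

42 EB AD 80 ED 8A AD E1 84 92 E6 B5 81 D8 A3 F0 B6 B7 A3 F0 9F A5 9D F2 8A 9F 8E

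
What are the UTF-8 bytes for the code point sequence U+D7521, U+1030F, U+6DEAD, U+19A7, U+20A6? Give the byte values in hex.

F3 97 94 A1 F0 90 8C 8F F1 AD BA AD E1 A6 A7 E2 82 A6

U+D7521: 4-byte form → F3 97 94 A1.
U+1030F: 4-byte form → F0 90 8C 8F.
U+6DEAD: 4-byte form → F1 AD BA AD.
U+19A7: 3-byte form → E1 A6 A7.
U+20A6: 3-byte form → E2 82 A6.
Concatenated (18 bytes): F3 97 94 A1 F0 90 8C 8F F1 AD BA AD E1 A6 A7 E2 82 A6.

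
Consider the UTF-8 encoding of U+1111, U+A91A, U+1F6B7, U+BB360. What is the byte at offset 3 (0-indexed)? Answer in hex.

0xEA

U+1111 → 3-byte form E1 84 91 at offsets 0–2.
U+A91A → 3-byte form EA A4 9A at offsets 3–5.
Offset 3 falls in char 2's range; it's byte 1 of EA A4 9A = 0xEA.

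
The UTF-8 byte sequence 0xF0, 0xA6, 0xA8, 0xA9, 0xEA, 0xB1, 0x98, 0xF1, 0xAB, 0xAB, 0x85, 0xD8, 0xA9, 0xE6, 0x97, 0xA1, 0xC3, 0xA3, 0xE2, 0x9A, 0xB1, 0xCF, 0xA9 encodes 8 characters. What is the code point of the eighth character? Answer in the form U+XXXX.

U+03E9

Offset 0: leading byte 0xF0 = 11110000 → 4-byte char #1 = F0 A6 A8 A9.
Offset 4: leading byte 0xEA = 11101010 → 3-byte char #2 = EA B1 98.
Offset 7: leading byte 0xF1 = 11110001 → 4-byte char #3 = F1 AB AB 85.
Offset 11: leading byte 0xD8 = 11011000 → 2-byte char #4 = D8 A9.
Offset 13: leading byte 0xE6 = 11100110 → 3-byte char #5 = E6 97 A1.
Offset 16: leading byte 0xC3 = 11000011 → 2-byte char #6 = C3 A3.
Offset 18: leading byte 0xE2 = 11100010 → 3-byte char #7 = E2 9A B1.
Offset 21: leading byte 0xCF = 11001111 → 2-byte char #8 = CF A9.
Leading byte 0xCF = 11001111 matches 110xxxxx → 2-byte sequence.
Byte 1: 0xCF = 11001111, payload 01111 (5 bits).
Byte 2: 0xA9 = 10101001 (10xxxxxx ✓), payload 101001.
Concatenate: 01111101001 = 0x3E9 (11 bits → U+03E9).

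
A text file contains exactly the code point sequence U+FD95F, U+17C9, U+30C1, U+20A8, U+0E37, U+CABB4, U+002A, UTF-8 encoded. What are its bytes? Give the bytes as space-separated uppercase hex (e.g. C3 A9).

U+FD95F: 4-byte form → F3 BD A5 9F.
U+17C9: 3-byte form → E1 9F 89.
U+30C1: 3-byte form → E3 83 81.
U+20A8: 3-byte form → E2 82 A8.
U+0E37: 3-byte form → E0 B8 B7.
U+CABB4: 4-byte form → F3 8A AE B4.
U+002A: 1-byte form → 2A.
Concatenated (21 bytes): F3 BD A5 9F E1 9F 89 E3 83 81 E2 82 A8 E0 B8 B7 F3 8A AE B4 2A.

F3 BD A5 9F E1 9F 89 E3 83 81 E2 82 A8 E0 B8 B7 F3 8A AE B4 2A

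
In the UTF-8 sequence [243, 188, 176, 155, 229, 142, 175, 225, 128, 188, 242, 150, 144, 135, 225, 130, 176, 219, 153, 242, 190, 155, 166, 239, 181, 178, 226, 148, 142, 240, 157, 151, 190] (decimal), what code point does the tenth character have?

Offset 0: leading byte 0xF3 = 11110011 → 4-byte char #1 = F3 BC B0 9B.
Offset 4: leading byte 0xE5 = 11100101 → 3-byte char #2 = E5 8E AF.
Offset 7: leading byte 0xE1 = 11100001 → 3-byte char #3 = E1 80 BC.
Offset 10: leading byte 0xF2 = 11110010 → 4-byte char #4 = F2 96 90 87.
Offset 14: leading byte 0xE1 = 11100001 → 3-byte char #5 = E1 82 B0.
Offset 17: leading byte 0xDB = 11011011 → 2-byte char #6 = DB 99.
Offset 19: leading byte 0xF2 = 11110010 → 4-byte char #7 = F2 BE 9B A6.
Offset 23: leading byte 0xEF = 11101111 → 3-byte char #8 = EF B5 B2.
Offset 26: leading byte 0xE2 = 11100010 → 3-byte char #9 = E2 94 8E.
Offset 29: leading byte 0xF0 = 11110000 → 4-byte char #10 = F0 9D 97 BE.
Leading byte 0xF0 = 11110000 matches 11110xxx → 4-byte sequence.
Byte 1: 0xF0 = 11110000, payload 000 (3 bits).
Byte 2: 0x9D = 10011101 (10xxxxxx ✓), payload 011101.
Byte 3: 0x97 = 10010111 (10xxxxxx ✓), payload 010111.
Byte 4: 0xBE = 10111110 (10xxxxxx ✓), payload 111110.
Concatenate: 000011101010111111110 = 0x1D5FE (21 bits → U+1D5FE).

U+1D5FE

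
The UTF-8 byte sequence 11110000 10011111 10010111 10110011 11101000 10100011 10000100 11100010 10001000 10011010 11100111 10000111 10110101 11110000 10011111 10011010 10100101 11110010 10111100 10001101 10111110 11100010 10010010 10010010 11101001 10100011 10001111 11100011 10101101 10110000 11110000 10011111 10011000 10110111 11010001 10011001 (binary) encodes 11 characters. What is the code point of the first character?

Offset 0: leading byte 0xF0 = 11110000 → 4-byte char #1 = F0 9F 97 B3.
Leading byte 0xF0 = 11110000 matches 11110xxx → 4-byte sequence.
Byte 1: 0xF0 = 11110000, payload 000 (3 bits).
Byte 2: 0x9F = 10011111 (10xxxxxx ✓), payload 011111.
Byte 3: 0x97 = 10010111 (10xxxxxx ✓), payload 010111.
Byte 4: 0xB3 = 10110011 (10xxxxxx ✓), payload 110011.
Concatenate: 000011111010111110011 = 0x1F5F3 (21 bits → U+1F5F3).

U+1F5F3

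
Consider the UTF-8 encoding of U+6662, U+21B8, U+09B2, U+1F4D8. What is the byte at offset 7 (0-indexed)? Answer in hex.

U+6662 → 3-byte form E6 99 A2 at offsets 0–2.
U+21B8 → 3-byte form E2 86 B8 at offsets 3–5.
U+09B2 → 3-byte form E0 A6 B2 at offsets 6–8.
Offset 7 falls in char 3's range; it's byte 2 of E0 A6 B2 = 0xA6.

0xA6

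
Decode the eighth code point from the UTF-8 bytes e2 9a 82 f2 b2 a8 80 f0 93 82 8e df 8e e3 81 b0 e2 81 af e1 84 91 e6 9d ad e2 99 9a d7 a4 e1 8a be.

U+676D

Offset 0: leading byte 0xE2 = 11100010 → 3-byte char #1 = E2 9A 82.
Offset 3: leading byte 0xF2 = 11110010 → 4-byte char #2 = F2 B2 A8 80.
Offset 7: leading byte 0xF0 = 11110000 → 4-byte char #3 = F0 93 82 8E.
Offset 11: leading byte 0xDF = 11011111 → 2-byte char #4 = DF 8E.
Offset 13: leading byte 0xE3 = 11100011 → 3-byte char #5 = E3 81 B0.
Offset 16: leading byte 0xE2 = 11100010 → 3-byte char #6 = E2 81 AF.
Offset 19: leading byte 0xE1 = 11100001 → 3-byte char #7 = E1 84 91.
Offset 22: leading byte 0xE6 = 11100110 → 3-byte char #8 = E6 9D AD.
Leading byte 0xE6 = 11100110 matches 1110xxxx → 3-byte sequence.
Byte 1: 0xE6 = 11100110, payload 0110 (4 bits).
Byte 2: 0x9D = 10011101 (10xxxxxx ✓), payload 011101.
Byte 3: 0xAD = 10101101 (10xxxxxx ✓), payload 101101.
Concatenate: 0110011101101101 = 0x676D (16 bits → U+676D).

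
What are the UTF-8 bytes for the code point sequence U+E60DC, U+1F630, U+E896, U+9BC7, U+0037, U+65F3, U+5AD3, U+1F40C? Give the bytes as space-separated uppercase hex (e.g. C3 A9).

F3 A6 83 9C F0 9F 98 B0 EE A2 96 E9 AF 87 37 E6 97 B3 E5 AB 93 F0 9F 90 8C

U+E60DC: 4-byte form → F3 A6 83 9C.
U+1F630: 4-byte form → F0 9F 98 B0.
U+E896: 3-byte form → EE A2 96.
U+9BC7: 3-byte form → E9 AF 87.
U+0037: 1-byte form → 37.
U+65F3: 3-byte form → E6 97 B3.
U+5AD3: 3-byte form → E5 AB 93.
U+1F40C: 4-byte form → F0 9F 90 8C.
Concatenated (25 bytes): F3 A6 83 9C F0 9F 98 B0 EE A2 96 E9 AF 87 37 E6 97 B3 E5 AB 93 F0 9F 90 8C.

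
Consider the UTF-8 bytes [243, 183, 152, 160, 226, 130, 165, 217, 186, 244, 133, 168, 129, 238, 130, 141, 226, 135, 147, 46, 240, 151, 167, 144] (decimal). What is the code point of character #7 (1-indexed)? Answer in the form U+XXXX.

Offset 0: leading byte 0xF3 = 11110011 → 4-byte char #1 = F3 B7 98 A0.
Offset 4: leading byte 0xE2 = 11100010 → 3-byte char #2 = E2 82 A5.
Offset 7: leading byte 0xD9 = 11011001 → 2-byte char #3 = D9 BA.
Offset 9: leading byte 0xF4 = 11110100 → 4-byte char #4 = F4 85 A8 81.
Offset 13: leading byte 0xEE = 11101110 → 3-byte char #5 = EE 82 8D.
Offset 16: leading byte 0xE2 = 11100010 → 3-byte char #6 = E2 87 93.
Offset 19: leading byte 0x2E = 00101110 → 1-byte char #7 = 2E.
Leading byte 0x2E = 00101110 matches 0xxxxxxx → 1-byte sequence.
Byte 1: 0x2E = 00101110, payload 0101110 (7 bits).
Concatenate: 0101110 = 0x2E (7 bits → U+002E).

U+002E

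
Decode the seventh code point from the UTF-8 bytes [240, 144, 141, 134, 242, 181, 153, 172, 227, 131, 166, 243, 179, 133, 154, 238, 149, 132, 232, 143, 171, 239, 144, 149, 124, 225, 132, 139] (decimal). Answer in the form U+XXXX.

Offset 0: leading byte 0xF0 = 11110000 → 4-byte char #1 = F0 90 8D 86.
Offset 4: leading byte 0xF2 = 11110010 → 4-byte char #2 = F2 B5 99 AC.
Offset 8: leading byte 0xE3 = 11100011 → 3-byte char #3 = E3 83 A6.
Offset 11: leading byte 0xF3 = 11110011 → 4-byte char #4 = F3 B3 85 9A.
Offset 15: leading byte 0xEE = 11101110 → 3-byte char #5 = EE 95 84.
Offset 18: leading byte 0xE8 = 11101000 → 3-byte char #6 = E8 8F AB.
Offset 21: leading byte 0xEF = 11101111 → 3-byte char #7 = EF 90 95.
Leading byte 0xEF = 11101111 matches 1110xxxx → 3-byte sequence.
Byte 1: 0xEF = 11101111, payload 1111 (4 bits).
Byte 2: 0x90 = 10010000 (10xxxxxx ✓), payload 010000.
Byte 3: 0x95 = 10010101 (10xxxxxx ✓), payload 010101.
Concatenate: 1111010000010101 = 0xF415 (16 bits → U+F415).

U+F415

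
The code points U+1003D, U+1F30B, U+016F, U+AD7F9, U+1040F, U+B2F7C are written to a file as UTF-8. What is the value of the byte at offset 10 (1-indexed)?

1-indexed offset 10 is 0-indexed offset 9.
U+1003D → 4-byte form F0 90 80 BD at offsets 0–3.
U+1F30B → 4-byte form F0 9F 8C 8B at offsets 4–7.
U+016F → 2-byte form C5 AF at offsets 8–9.
Offset 9 falls in char 3's range; it's byte 2 of C5 AF = 0xAF.

0xAF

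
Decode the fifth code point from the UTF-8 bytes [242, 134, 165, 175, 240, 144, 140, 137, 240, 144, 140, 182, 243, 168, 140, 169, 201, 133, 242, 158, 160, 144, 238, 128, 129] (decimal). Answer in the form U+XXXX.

Offset 0: leading byte 0xF2 = 11110010 → 4-byte char #1 = F2 86 A5 AF.
Offset 4: leading byte 0xF0 = 11110000 → 4-byte char #2 = F0 90 8C 89.
Offset 8: leading byte 0xF0 = 11110000 → 4-byte char #3 = F0 90 8C B6.
Offset 12: leading byte 0xF3 = 11110011 → 4-byte char #4 = F3 A8 8C A9.
Offset 16: leading byte 0xC9 = 11001001 → 2-byte char #5 = C9 85.
Leading byte 0xC9 = 11001001 matches 110xxxxx → 2-byte sequence.
Byte 1: 0xC9 = 11001001, payload 01001 (5 bits).
Byte 2: 0x85 = 10000101 (10xxxxxx ✓), payload 000101.
Concatenate: 01001000101 = 0x245 (11 bits → U+0245).

U+0245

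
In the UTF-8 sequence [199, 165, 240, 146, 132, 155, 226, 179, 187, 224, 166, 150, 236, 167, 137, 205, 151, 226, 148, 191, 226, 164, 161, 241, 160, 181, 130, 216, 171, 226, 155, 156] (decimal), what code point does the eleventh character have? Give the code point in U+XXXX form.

Offset 0: leading byte 0xC7 = 11000111 → 2-byte char #1 = C7 A5.
Offset 2: leading byte 0xF0 = 11110000 → 4-byte char #2 = F0 92 84 9B.
Offset 6: leading byte 0xE2 = 11100010 → 3-byte char #3 = E2 B3 BB.
Offset 9: leading byte 0xE0 = 11100000 → 3-byte char #4 = E0 A6 96.
Offset 12: leading byte 0xEC = 11101100 → 3-byte char #5 = EC A7 89.
Offset 15: leading byte 0xCD = 11001101 → 2-byte char #6 = CD 97.
Offset 17: leading byte 0xE2 = 11100010 → 3-byte char #7 = E2 94 BF.
Offset 20: leading byte 0xE2 = 11100010 → 3-byte char #8 = E2 A4 A1.
Offset 23: leading byte 0xF1 = 11110001 → 4-byte char #9 = F1 A0 B5 82.
Offset 27: leading byte 0xD8 = 11011000 → 2-byte char #10 = D8 AB.
Offset 29: leading byte 0xE2 = 11100010 → 3-byte char #11 = E2 9B 9C.
Leading byte 0xE2 = 11100010 matches 1110xxxx → 3-byte sequence.
Byte 1: 0xE2 = 11100010, payload 0010 (4 bits).
Byte 2: 0x9B = 10011011 (10xxxxxx ✓), payload 011011.
Byte 3: 0x9C = 10011100 (10xxxxxx ✓), payload 011100.
Concatenate: 0010011011011100 = 0x26DC (16 bits → U+26DC).

U+26DC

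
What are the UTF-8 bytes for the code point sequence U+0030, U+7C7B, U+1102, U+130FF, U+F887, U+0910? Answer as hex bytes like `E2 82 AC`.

30 E7 B1 BB E1 84 82 F0 93 83 BF EF A2 87 E0 A4 90

U+0030: 1-byte form → 30.
U+7C7B: 3-byte form → E7 B1 BB.
U+1102: 3-byte form → E1 84 82.
U+130FF: 4-byte form → F0 93 83 BF.
U+F887: 3-byte form → EF A2 87.
U+0910: 3-byte form → E0 A4 90.
Concatenated (17 bytes): 30 E7 B1 BB E1 84 82 F0 93 83 BF EF A2 87 E0 A4 90.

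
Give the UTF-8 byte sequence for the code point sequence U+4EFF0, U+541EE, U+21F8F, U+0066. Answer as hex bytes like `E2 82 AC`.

F1 8E BF B0 F1 94 87 AE F0 A1 BE 8F 66

U+4EFF0: 4-byte form → F1 8E BF B0.
U+541EE: 4-byte form → F1 94 87 AE.
U+21F8F: 4-byte form → F0 A1 BE 8F.
U+0066: 1-byte form → 66.
Concatenated (13 bytes): F1 8E BF B0 F1 94 87 AE F0 A1 BE 8F 66.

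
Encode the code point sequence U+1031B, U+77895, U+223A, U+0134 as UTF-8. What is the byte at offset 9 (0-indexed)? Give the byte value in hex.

0x88

U+1031B → 4-byte form F0 90 8C 9B at offsets 0–3.
U+77895 → 4-byte form F1 B7 A2 95 at offsets 4–7.
U+223A → 3-byte form E2 88 BA at offsets 8–10.
Offset 9 falls in char 3's range; it's byte 2 of E2 88 BA = 0x88.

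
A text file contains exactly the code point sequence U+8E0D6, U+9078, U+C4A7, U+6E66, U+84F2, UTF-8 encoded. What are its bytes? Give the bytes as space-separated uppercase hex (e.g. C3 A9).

U+8E0D6: 4-byte form → F2 8E 83 96.
U+9078: 3-byte form → E9 81 B8.
U+C4A7: 3-byte form → EC 92 A7.
U+6E66: 3-byte form → E6 B9 A6.
U+84F2: 3-byte form → E8 93 B2.
Concatenated (16 bytes): F2 8E 83 96 E9 81 B8 EC 92 A7 E6 B9 A6 E8 93 B2.

F2 8E 83 96 E9 81 B8 EC 92 A7 E6 B9 A6 E8 93 B2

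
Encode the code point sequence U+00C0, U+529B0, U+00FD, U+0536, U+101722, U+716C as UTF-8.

U+00C0: 2-byte form → C3 80.
U+529B0: 4-byte form → F1 92 A6 B0.
U+00FD: 2-byte form → C3 BD.
U+0536: 2-byte form → D4 B6.
U+101722: 4-byte form → F4 81 9C A2.
U+716C: 3-byte form → E7 85 AC.
Concatenated (17 bytes): C3 80 F1 92 A6 B0 C3 BD D4 B6 F4 81 9C A2 E7 85 AC.

C3 80 F1 92 A6 B0 C3 BD D4 B6 F4 81 9C A2 E7 85 AC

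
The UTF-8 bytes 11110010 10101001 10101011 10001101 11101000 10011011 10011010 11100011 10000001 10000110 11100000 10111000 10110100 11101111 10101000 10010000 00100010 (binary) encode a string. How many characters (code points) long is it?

6

Byte at offset 0: 0xF2 = 11110010 → 4-byte char (#1). Advance 4.
Byte at offset 4: 0xE8 = 11101000 → 3-byte char (#2). Advance 3.
Byte at offset 7: 0xE3 = 11100011 → 3-byte char (#3). Advance 3.
Byte at offset 10: 0xE0 = 11100000 → 3-byte char (#4). Advance 3.
Byte at offset 13: 0xEF = 11101111 → 3-byte char (#5). Advance 3.
Byte at offset 16: 0x22 = 00100010 → 1-byte char (#6). Advance 1.
Reached end at offset 17 after 6 code points.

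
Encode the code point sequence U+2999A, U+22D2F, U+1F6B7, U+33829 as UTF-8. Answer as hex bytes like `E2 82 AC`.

F0 A9 A6 9A F0 A2 B4 AF F0 9F 9A B7 F0 B3 A0 A9

U+2999A: 4-byte form → F0 A9 A6 9A.
U+22D2F: 4-byte form → F0 A2 B4 AF.
U+1F6B7: 4-byte form → F0 9F 9A B7.
U+33829: 4-byte form → F0 B3 A0 A9.
Concatenated (16 bytes): F0 A9 A6 9A F0 A2 B4 AF F0 9F 9A B7 F0 B3 A0 A9.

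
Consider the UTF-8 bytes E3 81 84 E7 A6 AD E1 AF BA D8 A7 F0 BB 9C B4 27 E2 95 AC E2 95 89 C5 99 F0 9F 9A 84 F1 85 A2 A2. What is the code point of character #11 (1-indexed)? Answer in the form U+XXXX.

U+458A2

Offset 0: leading byte 0xE3 = 11100011 → 3-byte char #1 = E3 81 84.
Offset 3: leading byte 0xE7 = 11100111 → 3-byte char #2 = E7 A6 AD.
Offset 6: leading byte 0xE1 = 11100001 → 3-byte char #3 = E1 AF BA.
Offset 9: leading byte 0xD8 = 11011000 → 2-byte char #4 = D8 A7.
Offset 11: leading byte 0xF0 = 11110000 → 4-byte char #5 = F0 BB 9C B4.
Offset 15: leading byte 0x27 = 00100111 → 1-byte char #6 = 27.
Offset 16: leading byte 0xE2 = 11100010 → 3-byte char #7 = E2 95 AC.
Offset 19: leading byte 0xE2 = 11100010 → 3-byte char #8 = E2 95 89.
Offset 22: leading byte 0xC5 = 11000101 → 2-byte char #9 = C5 99.
Offset 24: leading byte 0xF0 = 11110000 → 4-byte char #10 = F0 9F 9A 84.
Offset 28: leading byte 0xF1 = 11110001 → 4-byte char #11 = F1 85 A2 A2.
Leading byte 0xF1 = 11110001 matches 11110xxx → 4-byte sequence.
Byte 1: 0xF1 = 11110001, payload 001 (3 bits).
Byte 2: 0x85 = 10000101 (10xxxxxx ✓), payload 000101.
Byte 3: 0xA2 = 10100010 (10xxxxxx ✓), payload 100010.
Byte 4: 0xA2 = 10100010 (10xxxxxx ✓), payload 100010.
Concatenate: 001000101100010100010 = 0x458A2 (21 bits → U+458A2).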